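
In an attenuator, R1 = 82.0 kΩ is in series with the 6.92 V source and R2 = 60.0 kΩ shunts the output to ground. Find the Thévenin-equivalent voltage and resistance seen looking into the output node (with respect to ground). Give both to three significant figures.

V_th is the open-circuit tap voltage: 6.92 × 60.0/(82.0 + 60.0) = 2.92 V.
With the supply zeroed, R1 and R2 appear in parallel from the tap: R_th = R1‖R2 = (82.0 × 60.0)/142.0 = 34.6 kΩ.

V_th = 2.92 V, R_th = 34.6 kΩ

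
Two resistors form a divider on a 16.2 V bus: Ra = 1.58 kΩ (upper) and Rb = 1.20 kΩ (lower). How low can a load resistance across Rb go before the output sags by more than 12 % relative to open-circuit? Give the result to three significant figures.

Output resistance R_th = Ra‖Rb = (1580 × 1200)/2780 = 682.0 Ω.
The fractional drop is R_th/(R_th + R_L); requiring this ≤ 0.120 gives R_L ≥ R_th(1/0.120 − 1) = 682.0 × 7.333 = 5.00 kΩ.

R_L(min) ≈ 5.00 kΩ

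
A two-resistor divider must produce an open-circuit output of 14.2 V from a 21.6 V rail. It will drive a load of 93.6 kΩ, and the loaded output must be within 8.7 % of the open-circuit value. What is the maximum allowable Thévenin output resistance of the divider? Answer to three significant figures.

Loading drop = R_th/(R_th + R_L) ≤ 0.0870, so R_th ≤ R_L · ε/(1−ε) = 93.6 kΩ × 0.0870/0.9130 = 8.92 kΩ.
(Any R1, R2 with R2/(R1+R2) = 0.657 and R1‖R2 ≤ 8.92 kΩ will meet the spec.)

R_th ≤ 8.92 kΩ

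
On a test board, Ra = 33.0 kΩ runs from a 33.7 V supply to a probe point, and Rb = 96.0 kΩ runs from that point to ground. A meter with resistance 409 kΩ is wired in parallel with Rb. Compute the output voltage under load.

V_out ≈ 23.7 V

The load sits in parallel with Rb: Rb‖R_L = (96.0 × 409) / (96.0 + 409) = 77.75 kΩ.
V_out = 33.7 × 77.75 / (33.0 + 77.75) = 33.7 × 77.75/110.8 = 23.7 V.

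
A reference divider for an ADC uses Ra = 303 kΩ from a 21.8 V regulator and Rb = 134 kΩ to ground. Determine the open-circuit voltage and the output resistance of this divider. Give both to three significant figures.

V_th = 6.68 V, R_th = 92.9 kΩ

V_th is the open-circuit tap voltage: 21.8 × 134/(303 + 134) = 6.68 V.
With the supply zeroed, Ra and Rb appear in parallel from the tap: R_th = Ra‖Rb = (303 × 134)/437.0 = 92.9 kΩ.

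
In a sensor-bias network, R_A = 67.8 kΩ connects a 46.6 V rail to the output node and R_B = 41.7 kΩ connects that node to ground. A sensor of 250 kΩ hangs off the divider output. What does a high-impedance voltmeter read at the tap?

The load sits in parallel with R_B: R_B‖R_L = (41.7 × 250) / (41.7 + 250) = 35.74 kΩ.
V_out = 46.6 × 35.74 / (67.8 + 35.74) = 46.6 × 35.74/103.5 = 16.1 V.

V_out ≈ 16.1 V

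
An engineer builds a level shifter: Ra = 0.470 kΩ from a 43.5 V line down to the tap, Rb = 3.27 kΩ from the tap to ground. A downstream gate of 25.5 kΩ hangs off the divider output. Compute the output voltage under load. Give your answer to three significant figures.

The load sits in parallel with Rb: Rb‖R_L = (3270 × 25500) / (3270 + 25500) = 2898 Ω.
V_out = 43.5 × 2898 / (470 + 2898) = 43.5 × 2898/3368 = 37.4 V.

V_out ≈ 37.4 V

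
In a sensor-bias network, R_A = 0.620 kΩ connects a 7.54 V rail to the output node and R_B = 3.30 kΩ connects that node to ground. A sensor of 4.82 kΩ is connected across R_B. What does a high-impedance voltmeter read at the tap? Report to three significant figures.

V_out ≈ 5.73 V

The load sits in parallel with R_B: R_B‖R_L = (3300 × 4820) / (3300 + 4820) = 1959 Ω.
V_out = 7.54 × 1959 / (620 + 1959) = 7.54 × 1959/2579 = 5.73 V.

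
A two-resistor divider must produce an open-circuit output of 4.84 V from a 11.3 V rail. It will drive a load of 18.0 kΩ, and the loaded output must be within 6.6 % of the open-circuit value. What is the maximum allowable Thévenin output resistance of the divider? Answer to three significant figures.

R_th ≤ 1.27 kΩ

Loading drop = R_th/(R_th + R_L) ≤ 0.0660, so R_th ≤ R_L · ε/(1−ε) = 18.0 kΩ × 0.0660/0.9340 = 1.27 kΩ.
(Any R1, R2 with R2/(R1+R2) = 0.428 and R1‖R2 ≤ 1.27 kΩ will meet the spec.)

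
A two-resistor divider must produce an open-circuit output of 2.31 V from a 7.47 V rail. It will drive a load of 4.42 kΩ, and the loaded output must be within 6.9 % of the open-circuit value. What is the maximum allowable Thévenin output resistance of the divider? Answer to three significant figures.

Loading drop = R_th/(R_th + R_L) ≤ 0.0690, so R_th ≤ R_L · ε/(1−ε) = 4.42 kΩ × 0.0690/0.9310 = 328 Ω.
(Any R1, R2 with R2/(R1+R2) = 0.309 and R1‖R2 ≤ 328 Ω will meet the spec.)

R_th ≤ 328 Ω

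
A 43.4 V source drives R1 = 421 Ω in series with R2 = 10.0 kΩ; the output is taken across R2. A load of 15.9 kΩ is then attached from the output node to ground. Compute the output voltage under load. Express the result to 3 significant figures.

V_out ≈ 40.6 V

The load sits in parallel with R2: R2‖R_L = (10000 × 15900) / (10000 + 15900) = 6139 Ω.
V_out = 43.4 × 6139 / (421 + 6139) = 43.4 × 6139/6560 = 40.6 V.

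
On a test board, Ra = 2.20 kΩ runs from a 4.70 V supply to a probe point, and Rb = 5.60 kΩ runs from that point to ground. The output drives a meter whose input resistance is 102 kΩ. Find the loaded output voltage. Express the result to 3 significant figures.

The load sits in parallel with Rb: Rb‖R_L = (5.60 × 102) / (5.60 + 102) = 5.309 kΩ.
V_out = 4.70 × 5.309 / (2.20 + 5.309) = 4.70 × 5.309/7.509 = 3.32 V.

V_out ≈ 3.32 V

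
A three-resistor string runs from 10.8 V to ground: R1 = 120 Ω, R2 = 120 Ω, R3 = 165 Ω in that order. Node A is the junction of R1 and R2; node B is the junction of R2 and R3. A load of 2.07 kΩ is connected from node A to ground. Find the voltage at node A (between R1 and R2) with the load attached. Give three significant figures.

V ≈ 7.30 V

Below node A the series string R2+R3 = 285.0 Ω sits in parallel with the 2070 Ω load: 250.5 Ω.
V_A = 10.8 × 250.5/(120 + 250.5) = 7.30 V.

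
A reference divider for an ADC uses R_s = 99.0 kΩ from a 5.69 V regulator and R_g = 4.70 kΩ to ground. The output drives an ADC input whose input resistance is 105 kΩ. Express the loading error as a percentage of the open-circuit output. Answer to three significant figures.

4.10 %

The divider's output (Thévenin) resistance is R_s‖R_g = 4.487 kΩ.
Fractional drop under load = R_th/(R_th + R_L) = 4.487 / (4.487 + 105) = 0.04098.
So the output falls by 4.10 %.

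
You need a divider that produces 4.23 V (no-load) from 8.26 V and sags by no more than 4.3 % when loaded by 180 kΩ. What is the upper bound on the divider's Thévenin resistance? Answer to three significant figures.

R_th ≤ 8.09 kΩ

Loading drop = R_th/(R_th + R_L) ≤ 0.0430, so R_th ≤ R_L · ε/(1−ε) = 180 kΩ × 0.0430/0.9570 = 8.09 kΩ.
(Any R1, R2 with R2/(R1+R2) = 0.512 and R1‖R2 ≤ 8.09 kΩ will meet the spec.)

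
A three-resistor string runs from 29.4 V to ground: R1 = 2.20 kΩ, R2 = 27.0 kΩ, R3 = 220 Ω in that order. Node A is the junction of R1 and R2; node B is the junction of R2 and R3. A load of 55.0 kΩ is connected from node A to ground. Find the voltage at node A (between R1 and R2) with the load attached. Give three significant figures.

Below node A the series string R2+R3 = 27220 Ω sits in parallel with the 55000 Ω load: 18210 Ω.
V_A = 29.4 × 18210/(2200 + 18210) = 26.2 V.

V ≈ 26.2 V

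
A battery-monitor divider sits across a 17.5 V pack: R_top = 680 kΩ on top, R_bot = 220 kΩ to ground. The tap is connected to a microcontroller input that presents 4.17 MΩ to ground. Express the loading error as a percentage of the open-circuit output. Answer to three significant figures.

3.83 %

The divider's output (Thévenin) resistance is R_top‖R_bot = 166.2 kΩ.
Fractional drop under load = R_th/(R_th + R_L) = 166.2 / (166.2 + 4170) = 0.03833.
So the output falls by 3.83 %.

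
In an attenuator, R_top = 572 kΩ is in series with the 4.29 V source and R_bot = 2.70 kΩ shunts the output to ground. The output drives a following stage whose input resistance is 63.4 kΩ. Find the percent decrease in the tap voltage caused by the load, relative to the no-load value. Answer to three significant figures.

The divider's output (Thévenin) resistance is R_top‖R_bot = 2.687 kΩ.
Fractional drop under load = R_th/(R_th + R_L) = 2.687 / (2.687 + 63.4) = 0.04066.
So the output falls by 4.07 %.

4.07 %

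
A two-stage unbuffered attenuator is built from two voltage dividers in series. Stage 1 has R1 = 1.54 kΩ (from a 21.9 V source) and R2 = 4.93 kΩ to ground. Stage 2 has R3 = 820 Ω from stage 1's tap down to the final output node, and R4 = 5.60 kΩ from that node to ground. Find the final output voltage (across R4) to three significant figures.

Stage 2 presents R3+R4 = 6420 Ω as a load on stage 1's tap.
Stage 1's lower leg becomes R2‖(R3+R4) = 2789 Ω, so V_mid = 21.9 × 2789/4329 = 14.11 V.
Stage 2 is itself unloaded: V_out = V_mid × R4/(R3+R4) = 14.11 × 5600/6420 = 12.3 V.

V_out ≈ 12.3 V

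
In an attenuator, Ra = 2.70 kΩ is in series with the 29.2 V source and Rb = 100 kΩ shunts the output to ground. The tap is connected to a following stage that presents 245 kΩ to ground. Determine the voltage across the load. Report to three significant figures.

V_out ≈ 28.1 V

The load sits in parallel with Rb: Rb‖R_L = (100 × 245) / (100 + 245) = 71.01 kΩ.
V_out = 29.2 × 71.01 / (2.70 + 71.01) = 29.2 × 71.01/73.71 = 28.1 V.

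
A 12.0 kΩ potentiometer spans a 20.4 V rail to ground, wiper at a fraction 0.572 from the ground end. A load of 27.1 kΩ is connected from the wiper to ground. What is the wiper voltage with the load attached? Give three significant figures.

The wiper splits the pot into (1−α)R = 5.136 kΩ above and αR = 6.864 kΩ below.
Lower section ‖ load = 5.477 kΩ.
V_wiper = 20.4 × 5.477/(5.136 + 5.477) = 10.5 V.

V ≈ 10.5 V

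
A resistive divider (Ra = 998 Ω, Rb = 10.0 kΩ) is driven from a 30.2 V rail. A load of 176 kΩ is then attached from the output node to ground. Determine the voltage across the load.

The load sits in parallel with Rb: Rb‖R_L = (10000 × 176000) / (10000 + 176000) = 9462 Ω.
V_out = 30.2 × 9462 / (998 + 9462) = 30.2 × 9462/10460 = 27.3 V.

V_out ≈ 27.3 V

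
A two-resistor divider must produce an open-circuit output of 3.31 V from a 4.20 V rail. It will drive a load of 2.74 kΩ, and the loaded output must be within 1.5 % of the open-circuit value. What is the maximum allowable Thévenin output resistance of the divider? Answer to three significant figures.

Loading drop = R_th/(R_th + R_L) ≤ 0.0150, so R_th ≤ R_L · ε/(1−ε) = 2.74 kΩ × 0.0150/0.9850 = 41.7 Ω.

R_th ≤ 41.7 Ω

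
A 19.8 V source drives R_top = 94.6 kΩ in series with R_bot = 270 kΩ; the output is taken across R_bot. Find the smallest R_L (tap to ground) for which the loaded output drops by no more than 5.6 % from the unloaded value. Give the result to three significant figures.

Output resistance R_th = R_top‖R_bot = (94.6 × 270)/364.6 = 70.05 kΩ.
The fractional drop is R_th/(R_th + R_L); requiring this ≤ 0.0560 gives R_L ≥ R_th(1/0.0560 − 1) = 70.05 × 16.86 = 1.18 MΩ.

R_L(min) ≈ 1.18 MΩ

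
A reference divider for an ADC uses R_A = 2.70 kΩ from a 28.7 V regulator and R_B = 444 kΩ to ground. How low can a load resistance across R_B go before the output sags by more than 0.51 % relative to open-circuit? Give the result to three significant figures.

Output resistance R_th = R_A‖R_B = (2.70 × 444)/446.7 = 2.684 kΩ.
The fractional drop is R_th/(R_th + R_L); requiring this ≤ 0.00510 gives R_L ≥ R_th(1/0.00510 − 1) = 2.684 × 195.1 = 524 kΩ.

R_L(min) ≈ 524 kΩ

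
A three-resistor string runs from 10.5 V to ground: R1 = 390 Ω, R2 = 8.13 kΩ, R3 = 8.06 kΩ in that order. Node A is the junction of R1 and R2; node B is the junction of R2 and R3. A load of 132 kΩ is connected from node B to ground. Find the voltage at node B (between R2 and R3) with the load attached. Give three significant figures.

At node B, R3 is in parallel with the load: R3‖R_L = 7596 Ω.
Below node A the resistance is R2 + (R3‖R_L) = 15730 Ω, so V_A = 10.5 × 15730/16120 = 10.25 V.
Then V_B = V_A × (R3‖R_L)/(R2 + R3‖R_L) = 10.25 × 7596/15730 = 4.95 V.

V ≈ 4.95 V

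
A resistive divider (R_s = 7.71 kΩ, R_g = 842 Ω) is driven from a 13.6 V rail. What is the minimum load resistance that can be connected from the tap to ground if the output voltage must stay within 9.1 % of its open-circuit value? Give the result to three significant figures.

Output resistance R_th = R_s‖R_g = (7710 × 842)/8552 = 759.1 Ω.
The fractional drop is R_th/(R_th + R_L); requiring this ≤ 0.0910 gives R_L ≥ R_th(1/0.0910 − 1) = 759.1 × 9.989 = 7.58 kΩ.

R_L(min) ≈ 7.58 kΩ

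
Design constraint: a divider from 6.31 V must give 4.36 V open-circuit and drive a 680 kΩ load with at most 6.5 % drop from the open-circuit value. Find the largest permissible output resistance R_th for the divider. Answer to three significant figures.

R_th ≤ 47.3 kΩ

Loading drop = R_th/(R_th + R_L) ≤ 0.0650, so R_th ≤ R_L · ε/(1−ε) = 680 kΩ × 0.0650/0.9350 = 47.3 kΩ.
(Any R1, R2 with R2/(R1+R2) = 0.691 and R1‖R2 ≤ 47.3 kΩ will meet the spec.)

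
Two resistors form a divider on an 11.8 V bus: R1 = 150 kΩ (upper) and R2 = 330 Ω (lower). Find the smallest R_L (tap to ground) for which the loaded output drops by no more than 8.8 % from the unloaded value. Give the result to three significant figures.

R_L(min) ≈ 3.41 kΩ

Output resistance R_th = R1‖R2 = (150000 × 330)/150300 = 329.3 Ω.
The fractional drop is R_th/(R_th + R_L); requiring this ≤ 0.0880 gives R_L ≥ R_th(1/0.0880 − 1) = 329.3 × 10.36 = 3.41 kΩ.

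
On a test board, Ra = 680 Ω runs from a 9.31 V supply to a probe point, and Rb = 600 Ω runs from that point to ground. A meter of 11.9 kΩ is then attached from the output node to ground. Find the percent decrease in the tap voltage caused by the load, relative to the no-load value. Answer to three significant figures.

2.61 %

The divider's output (Thévenin) resistance is Ra‖Rb = 318.8 Ω.
Fractional drop under load = R_th/(R_th + R_L) = 318.8 / (318.8 + 11900) = 0.02609.
So the output falls by 2.61 %.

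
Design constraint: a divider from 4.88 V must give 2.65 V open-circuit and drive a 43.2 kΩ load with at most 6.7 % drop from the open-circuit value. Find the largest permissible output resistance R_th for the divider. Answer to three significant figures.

R_th ≤ 3.10 kΩ

Loading drop = R_th/(R_th + R_L) ≤ 0.0670, so R_th ≤ R_L · ε/(1−ε) = 43.2 kΩ × 0.0670/0.9330 = 3.10 kΩ.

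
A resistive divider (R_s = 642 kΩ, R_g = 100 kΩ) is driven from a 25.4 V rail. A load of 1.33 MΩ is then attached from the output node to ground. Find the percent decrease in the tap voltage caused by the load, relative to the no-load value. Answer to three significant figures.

6.11 %

The divider's output (Thévenin) resistance is R_s‖R_g = 86.52 kΩ.
Fractional drop under load = R_th/(R_th + R_L) = 86.52 / (86.52 + 1330) = 0.06108.
So the output falls by 6.11 %.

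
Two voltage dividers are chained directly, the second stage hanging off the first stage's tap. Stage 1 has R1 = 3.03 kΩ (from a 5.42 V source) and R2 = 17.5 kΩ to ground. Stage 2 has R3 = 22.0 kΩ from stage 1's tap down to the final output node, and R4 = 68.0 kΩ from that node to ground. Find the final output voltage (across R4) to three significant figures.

Stage 2 presents R3+R4 = 90.00 kΩ as a load on stage 1's tap.
Stage 1's lower leg becomes R2‖(R3+R4) = 14.65 kΩ, so V_mid = 5.42 × 14.65/17.68 = 4.491 V.
Stage 2 is itself unloaded: V_out = V_mid × R4/(R3+R4) = 4.491 × 68.0/90.00 = 3.39 V.

V_out ≈ 3.39 V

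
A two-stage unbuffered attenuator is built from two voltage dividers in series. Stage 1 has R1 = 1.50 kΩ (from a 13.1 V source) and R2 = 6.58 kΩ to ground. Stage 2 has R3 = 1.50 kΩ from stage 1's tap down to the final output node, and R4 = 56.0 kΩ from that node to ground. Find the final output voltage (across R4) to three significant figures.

V_out ≈ 10.2 V

Stage 2 presents R3+R4 = 57.50 kΩ as a load on stage 1's tap.
Stage 1's lower leg becomes R2‖(R3+R4) = 5.904 kΩ, so V_mid = 13.1 × 5.904/7.404 = 10.45 V.
Stage 2 is itself unloaded: V_out = V_mid × R4/(R3+R4) = 10.45 × 56.0/57.50 = 10.2 V.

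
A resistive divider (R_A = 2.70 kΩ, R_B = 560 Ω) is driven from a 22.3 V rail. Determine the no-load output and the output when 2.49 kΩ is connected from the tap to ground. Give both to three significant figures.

Unloaded: 3.83 V; loaded: 3.23 V

Open-circuit: V = 22.3 × 560/(2700 + 560) = 3.83 V.
With the load, R_B becomes R_B‖R_L = 457.2 Ω, so V = 22.3 × 457.2/3157 = 3.23 V.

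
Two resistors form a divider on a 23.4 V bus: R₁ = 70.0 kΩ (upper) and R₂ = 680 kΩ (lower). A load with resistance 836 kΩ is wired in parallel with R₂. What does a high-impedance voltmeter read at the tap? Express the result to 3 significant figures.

The load sits in parallel with R₂: R₂‖R_L = (680 × 836) / (680 + 836) = 375.0 kΩ.
V_out = 23.4 × 375.0 / (70.0 + 375.0) = 23.4 × 375.0/445.0 = 19.7 V.

V_out ≈ 19.7 V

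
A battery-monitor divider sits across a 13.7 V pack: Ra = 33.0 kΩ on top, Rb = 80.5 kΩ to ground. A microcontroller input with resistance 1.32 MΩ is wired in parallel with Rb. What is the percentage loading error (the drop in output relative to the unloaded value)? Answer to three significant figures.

1.74 %

The divider's output (Thévenin) resistance is Ra‖Rb = 23.41 kΩ.
Fractional drop under load = R_th/(R_th + R_L) = 23.41 / (23.41 + 1320) = 0.01742.
So the output falls by 1.74 %.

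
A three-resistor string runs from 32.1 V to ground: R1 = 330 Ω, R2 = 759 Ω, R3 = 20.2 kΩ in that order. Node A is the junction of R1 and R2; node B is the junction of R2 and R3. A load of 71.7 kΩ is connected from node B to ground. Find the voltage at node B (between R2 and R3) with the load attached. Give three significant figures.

At node B, R3 is in parallel with the load: R3‖R_L = 15760 Ω.
Below node A the resistance is R2 + (R3‖R_L) = 16520 Ω, so V_A = 32.1 × 16520/16850 = 31.47 V.
Then V_B = V_A × (R3‖R_L)/(R2 + R3‖R_L) = 31.47 × 15760/16520 = 30.0 V.

V ≈ 30.0 V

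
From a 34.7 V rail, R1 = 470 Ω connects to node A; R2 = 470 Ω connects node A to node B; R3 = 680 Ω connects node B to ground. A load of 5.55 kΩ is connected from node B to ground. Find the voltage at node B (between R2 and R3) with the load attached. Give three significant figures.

At node B, R3 is in parallel with the load: R3‖R_L = 605.8 Ω.
Below node A the resistance is R2 + (R3‖R_L) = 1076 Ω, so V_A = 34.7 × 1076/1546 = 24.15 V.
Then V_B = V_A × (R3‖R_L)/(R2 + R3‖R_L) = 24.15 × 605.8/1076 = 13.6 V.

V ≈ 13.6 V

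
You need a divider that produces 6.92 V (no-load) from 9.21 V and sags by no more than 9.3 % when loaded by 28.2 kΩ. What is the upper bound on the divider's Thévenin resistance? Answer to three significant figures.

R_th ≤ 2.89 kΩ

Loading drop = R_th/(R_th + R_L) ≤ 0.0930, so R_th ≤ R_L · ε/(1−ε) = 28.2 kΩ × 0.0930/0.9070 = 2.89 kΩ.
(Any R1, R2 with R2/(R1+R2) = 0.751 and R1‖R2 ≤ 2.89 kΩ will meet the spec.)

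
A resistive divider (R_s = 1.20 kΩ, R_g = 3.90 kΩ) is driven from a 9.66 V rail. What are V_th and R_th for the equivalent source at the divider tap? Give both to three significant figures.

V_th = 7.39 V, R_th = 918 Ω

V_th is the open-circuit tap voltage: 9.66 × 3.90/(1.20 + 3.90) = 7.39 V.
With the supply zeroed, R_s and R_g appear in parallel from the tap: R_th = R_s‖R_g = (1.20 × 3.90)/5.100 = 918 Ω.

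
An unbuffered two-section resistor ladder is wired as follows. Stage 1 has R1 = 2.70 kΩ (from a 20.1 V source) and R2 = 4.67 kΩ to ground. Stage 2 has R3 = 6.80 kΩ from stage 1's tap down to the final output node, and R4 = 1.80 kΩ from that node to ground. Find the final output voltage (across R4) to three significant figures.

Stage 2 presents R3+R4 = 8.600 kΩ as a load on stage 1's tap.
Stage 1's lower leg becomes R2‖(R3+R4) = 3.027 kΩ, so V_mid = 20.1 × 3.027/5.727 = 10.62 V.
Stage 2 is itself unloaded: V_out = V_mid × R4/(R3+R4) = 10.62 × 1.80/8.600 = 2.22 V.

V_out ≈ 2.22 V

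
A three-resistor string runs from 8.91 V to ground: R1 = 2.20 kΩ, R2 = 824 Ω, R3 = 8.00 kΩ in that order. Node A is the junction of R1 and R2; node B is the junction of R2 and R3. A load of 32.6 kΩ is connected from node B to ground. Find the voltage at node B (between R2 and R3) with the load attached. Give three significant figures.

V ≈ 6.06 V

At node B, R3 is in parallel with the load: R3‖R_L = 6424 Ω.
Below node A the resistance is R2 + (R3‖R_L) = 7248 Ω, so V_A = 8.91 × 7248/9448 = 6.835 V.
Then V_B = V_A × (R3‖R_L)/(R2 + R3‖R_L) = 6.835 × 6424/7248 = 6.06 V.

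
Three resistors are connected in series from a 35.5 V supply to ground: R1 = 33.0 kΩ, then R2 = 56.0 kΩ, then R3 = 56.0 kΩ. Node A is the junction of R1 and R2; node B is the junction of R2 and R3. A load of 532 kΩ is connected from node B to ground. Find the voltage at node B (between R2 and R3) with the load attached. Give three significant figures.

V ≈ 12.9 V

At node B, R3 is in parallel with the load: R3‖R_L = 50.67 kΩ.
Below node A the resistance is R2 + (R3‖R_L) = 106.7 kΩ, so V_A = 35.5 × 106.7/139.7 = 27.11 V.
Then V_B = V_A × (R3‖R_L)/(R2 + R3‖R_L) = 27.11 × 50.67/106.7 = 12.9 V.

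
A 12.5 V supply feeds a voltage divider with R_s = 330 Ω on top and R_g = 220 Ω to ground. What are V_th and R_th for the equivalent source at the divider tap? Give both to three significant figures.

V_th = 5.00 V, R_th = 132 Ω

V_th is the open-circuit tap voltage: 12.5 × 220/(330 + 220) = 5.00 V.
With the supply zeroed, R_s and R_g appear in parallel from the tap: R_th = R_s‖R_g = (330 × 220)/550.0 = 132 Ω.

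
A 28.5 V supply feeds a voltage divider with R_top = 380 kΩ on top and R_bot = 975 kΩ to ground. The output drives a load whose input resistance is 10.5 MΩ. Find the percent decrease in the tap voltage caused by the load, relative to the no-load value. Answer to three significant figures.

2.54 %

The divider's output (Thévenin) resistance is R_top‖R_bot = 273.4 kΩ.
Fractional drop under load = R_th/(R_th + R_L) = 273.4 / (273.4 + 10500) = 0.02538.
So the output falls by 2.54 %.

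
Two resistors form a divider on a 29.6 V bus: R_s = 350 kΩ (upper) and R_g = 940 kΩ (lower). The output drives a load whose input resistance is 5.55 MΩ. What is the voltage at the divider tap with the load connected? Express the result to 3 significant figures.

The load sits in parallel with R_g: R_g‖R_L = (940 × 5550) / (940 + 5550) = 803.9 kΩ.
V_out = 29.6 × 803.9 / (350 + 803.9) = 29.6 × 803.9/1154 = 20.6 V.

V_out ≈ 20.6 V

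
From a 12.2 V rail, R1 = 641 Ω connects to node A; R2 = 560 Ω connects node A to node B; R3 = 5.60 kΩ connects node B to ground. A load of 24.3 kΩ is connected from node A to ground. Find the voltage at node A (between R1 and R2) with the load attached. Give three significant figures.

V ≈ 10.8 V

Below node A the series string R2+R3 = 6160 Ω sits in parallel with the 24300 Ω load: 4914 Ω.
V_A = 12.2 × 4914/(641 + 4914) = 10.8 V.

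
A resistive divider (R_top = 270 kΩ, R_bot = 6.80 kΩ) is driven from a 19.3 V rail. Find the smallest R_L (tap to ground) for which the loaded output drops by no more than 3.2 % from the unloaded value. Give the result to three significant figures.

Output resistance R_th = R_top‖R_bot = (270 × 6.80)/276.8 = 6.633 kΩ.
The fractional drop is R_th/(R_th + R_L); requiring this ≤ 0.0320 gives R_L ≥ R_th(1/0.0320 − 1) = 6.633 × 30.25 = 201 kΩ.

R_L(min) ≈ 201 kΩ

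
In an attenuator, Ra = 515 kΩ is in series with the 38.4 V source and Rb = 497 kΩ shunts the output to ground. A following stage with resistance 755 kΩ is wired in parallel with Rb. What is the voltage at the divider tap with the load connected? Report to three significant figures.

The load sits in parallel with Rb: Rb‖R_L = (497 × 755) / (497 + 755) = 299.7 kΩ.
V_out = 38.4 × 299.7 / (515 + 299.7) = 38.4 × 299.7/814.7 = 14.1 V.

V_out ≈ 14.1 V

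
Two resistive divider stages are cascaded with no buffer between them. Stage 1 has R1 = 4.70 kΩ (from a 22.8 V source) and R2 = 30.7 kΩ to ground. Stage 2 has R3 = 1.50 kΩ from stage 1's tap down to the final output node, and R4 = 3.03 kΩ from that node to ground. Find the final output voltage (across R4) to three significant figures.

V_out ≈ 6.96 V

Stage 2 presents R3+R4 = 4.530 kΩ as a load on stage 1's tap.
Stage 1's lower leg becomes R2‖(R3+R4) = 3.948 kΩ, so V_mid = 22.8 × 3.948/8.648 = 10.41 V.
Stage 2 is itself unloaded: V_out = V_mid × R4/(R3+R4) = 10.41 × 3.03/4.530 = 6.96 V.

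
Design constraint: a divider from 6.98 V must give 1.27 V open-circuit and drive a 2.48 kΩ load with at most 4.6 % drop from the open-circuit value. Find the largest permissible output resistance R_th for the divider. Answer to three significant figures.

Loading drop = R_th/(R_th + R_L) ≤ 0.0460, so R_th ≤ R_L · ε/(1−ε) = 2.48 kΩ × 0.0460/0.9540 = 120 Ω.
(Any R1, R2 with R2/(R1+R2) = 0.182 and R1‖R2 ≤ 120 Ω will meet the spec.)

R_th ≤ 120 Ω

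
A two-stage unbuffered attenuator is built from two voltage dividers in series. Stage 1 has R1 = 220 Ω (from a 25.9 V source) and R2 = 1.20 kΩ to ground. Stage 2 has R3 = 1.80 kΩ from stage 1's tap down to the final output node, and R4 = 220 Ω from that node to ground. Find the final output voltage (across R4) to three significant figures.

V_out ≈ 2.18 V

Stage 2 presents R3+R4 = 2020 Ω as a load on stage 1's tap.
Stage 1's lower leg becomes R2‖(R3+R4) = 752.8 Ω, so V_mid = 25.9 × 752.8/972.8 = 20.04 V.
Stage 2 is itself unloaded: V_out = V_mid × R4/(R3+R4) = 20.04 × 220/2020 = 2.18 V.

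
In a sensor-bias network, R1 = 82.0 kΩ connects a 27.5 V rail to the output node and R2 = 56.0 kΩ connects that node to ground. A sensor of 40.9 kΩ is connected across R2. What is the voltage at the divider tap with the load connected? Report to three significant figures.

The load sits in parallel with R2: R2‖R_L = (56.0 × 40.9) / (56.0 + 40.9) = 23.64 kΩ.
V_out = 27.5 × 23.64 / (82.0 + 23.64) = 27.5 × 23.64/105.6 = 6.15 V.
(Unloaded it would have been 11.2 V.)

V_out ≈ 6.15 V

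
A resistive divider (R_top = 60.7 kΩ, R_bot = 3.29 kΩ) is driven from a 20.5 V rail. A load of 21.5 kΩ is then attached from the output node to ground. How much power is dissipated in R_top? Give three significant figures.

P ≈ 6.32 mW

Total resistance from the source is R_top + (R_bot‖R_L) = 63.55 kΩ, so I = 20.5/63.55 kΩ = 0.3226 mA.
P = I²·R_top = (0.3226 mA)² × 60.7 kΩ = 6.32 mW.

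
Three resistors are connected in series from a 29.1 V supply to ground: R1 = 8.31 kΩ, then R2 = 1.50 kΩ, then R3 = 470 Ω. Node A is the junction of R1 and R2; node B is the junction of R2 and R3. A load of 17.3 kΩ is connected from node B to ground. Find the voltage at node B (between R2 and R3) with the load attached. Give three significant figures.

V ≈ 1.30 V

At node B, R3 is in parallel with the load: R3‖R_L = 457.6 Ω.
Below node A the resistance is R2 + (R3‖R_L) = 1958 Ω, so V_A = 29.1 × 1958/10270 = 5.548 V.
Then V_B = V_A × (R3‖R_L)/(R2 + R3‖R_L) = 5.548 × 457.6/1958 = 1.30 V.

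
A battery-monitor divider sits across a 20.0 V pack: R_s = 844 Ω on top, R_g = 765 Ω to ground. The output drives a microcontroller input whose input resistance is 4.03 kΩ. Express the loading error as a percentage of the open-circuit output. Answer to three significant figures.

The divider's output (Thévenin) resistance is R_s‖R_g = 401.3 Ω.
Fractional drop under load = R_th/(R_th + R_L) = 401.3 / (401.3 + 4030) = 0.09056.
So the output falls by 9.06 %.

9.06 %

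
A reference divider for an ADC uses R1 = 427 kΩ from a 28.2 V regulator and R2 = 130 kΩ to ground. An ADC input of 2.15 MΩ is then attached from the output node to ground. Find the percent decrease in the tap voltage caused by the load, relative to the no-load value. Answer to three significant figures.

4.43 %

The divider's output (Thévenin) resistance is R1‖R2 = 99.66 kΩ.
Fractional drop under load = R_th/(R_th + R_L) = 99.66 / (99.66 + 2150) = 0.04430.
So the output falls by 4.43 %.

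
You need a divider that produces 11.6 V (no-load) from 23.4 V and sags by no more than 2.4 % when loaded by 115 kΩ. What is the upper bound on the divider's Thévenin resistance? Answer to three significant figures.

R_th ≤ 2.83 kΩ

Loading drop = R_th/(R_th + R_L) ≤ 0.0240, so R_th ≤ R_L · ε/(1−ε) = 115 kΩ × 0.0240/0.9760 = 2.83 kΩ.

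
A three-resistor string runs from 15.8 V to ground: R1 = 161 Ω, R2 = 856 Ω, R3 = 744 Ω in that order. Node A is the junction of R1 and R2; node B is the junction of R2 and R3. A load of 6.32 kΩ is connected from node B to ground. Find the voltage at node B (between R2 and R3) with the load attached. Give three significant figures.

V ≈ 6.25 V

At node B, R3 is in parallel with the load: R3‖R_L = 665.6 Ω.
Below node A the resistance is R2 + (R3‖R_L) = 1522 Ω, so V_A = 15.8 × 1522/1683 = 14.29 V.
Then V_B = V_A × (R3‖R_L)/(R2 + R3‖R_L) = 14.29 × 665.6/1522 = 6.25 V.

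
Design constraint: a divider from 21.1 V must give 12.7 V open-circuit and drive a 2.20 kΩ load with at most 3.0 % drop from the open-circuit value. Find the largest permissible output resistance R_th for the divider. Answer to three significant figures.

Loading drop = R_th/(R_th + R_L) ≤ 0.0300, so R_th ≤ R_L · ε/(1−ε) = 2.20 kΩ × 0.0300/0.9700 = 68.0 Ω.
(Any R1, R2 with R2/(R1+R2) = 0.602 and R1‖R2 ≤ 68.0 Ω will meet the spec.)

R_th ≤ 68.0 Ω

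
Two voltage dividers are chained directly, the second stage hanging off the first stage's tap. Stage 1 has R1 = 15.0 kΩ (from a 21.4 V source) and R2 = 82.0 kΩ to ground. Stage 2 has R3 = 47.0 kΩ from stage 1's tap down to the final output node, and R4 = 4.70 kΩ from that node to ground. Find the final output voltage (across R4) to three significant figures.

V_out ≈ 1.32 V

Stage 2 presents R3+R4 = 51.70 kΩ as a load on stage 1's tap.
Stage 1's lower leg becomes R2‖(R3+R4) = 31.71 kΩ, so V_mid = 21.4 × 31.71/46.71 = 14.53 V.
Stage 2 is itself unloaded: V_out = V_mid × R4/(R3+R4) = 14.53 × 4.70/51.70 = 1.32 V.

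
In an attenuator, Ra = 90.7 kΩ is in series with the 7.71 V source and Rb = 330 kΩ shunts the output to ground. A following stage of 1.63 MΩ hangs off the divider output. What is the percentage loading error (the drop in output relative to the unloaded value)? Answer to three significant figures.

4.18 %

The divider's output (Thévenin) resistance is Ra‖Rb = 71.15 kΩ.
Fractional drop under load = R_th/(R_th + R_L) = 71.15 / (71.15 + 1630) = 0.04182.
So the output falls by 4.18 %.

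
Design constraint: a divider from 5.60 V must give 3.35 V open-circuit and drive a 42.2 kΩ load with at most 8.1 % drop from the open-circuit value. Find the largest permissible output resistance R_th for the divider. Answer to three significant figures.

Loading drop = R_th/(R_th + R_L) ≤ 0.0810, so R_th ≤ R_L · ε/(1−ε) = 42.2 kΩ × 0.0810/0.9190 = 3.72 kΩ.

R_th ≤ 3.72 kΩ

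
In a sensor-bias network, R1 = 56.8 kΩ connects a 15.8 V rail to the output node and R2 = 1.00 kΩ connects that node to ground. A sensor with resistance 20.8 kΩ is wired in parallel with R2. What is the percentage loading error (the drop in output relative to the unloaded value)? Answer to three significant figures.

The divider's output (Thévenin) resistance is R1‖R2 = 0.9827 kΩ.
Fractional drop under load = R_th/(R_th + R_L) = 0.9827 / (0.9827 + 20.8) = 0.04511.
So the output falls by 4.51 %.

4.51 %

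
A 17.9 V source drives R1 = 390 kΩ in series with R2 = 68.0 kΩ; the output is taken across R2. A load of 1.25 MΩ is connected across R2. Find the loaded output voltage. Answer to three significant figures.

The load sits in parallel with R2: R2‖R_L = (68.0 × 1250) / (68.0 + 1250) = 64.49 kΩ.
V_out = 17.9 × 64.49 / (390 + 64.49) = 17.9 × 64.49/454.5 = 2.54 V.
(Unloaded it would have been 2.66 V.)

V_out ≈ 2.54 V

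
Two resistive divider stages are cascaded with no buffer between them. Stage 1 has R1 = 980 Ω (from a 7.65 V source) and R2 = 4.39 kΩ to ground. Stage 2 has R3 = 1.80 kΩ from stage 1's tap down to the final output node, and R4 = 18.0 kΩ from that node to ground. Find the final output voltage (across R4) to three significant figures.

Stage 2 presents R3+R4 = 19800 Ω as a load on stage 1's tap.
Stage 1's lower leg becomes R2‖(R3+R4) = 3593 Ω, so V_mid = 7.65 × 3593/4573 = 6.011 V.
Stage 2 is itself unloaded: V_out = V_mid × R4/(R3+R4) = 6.011 × 18000/19800 = 5.46 V.

V_out ≈ 5.46 V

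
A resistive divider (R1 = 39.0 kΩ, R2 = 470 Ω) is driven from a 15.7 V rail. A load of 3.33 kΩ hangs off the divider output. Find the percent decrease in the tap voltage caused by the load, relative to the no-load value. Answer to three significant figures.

Unloaded V = 15.7 × 470/39470 = 0.18695 V.
Loaded: R2‖R_L = 411.9 Ω, giving V = 15.7 × 411.9/39410 = 0.16407 V.
Drop = (0.18695 − 0.16407) / 0.18695 = 12.2 %.

12.2 %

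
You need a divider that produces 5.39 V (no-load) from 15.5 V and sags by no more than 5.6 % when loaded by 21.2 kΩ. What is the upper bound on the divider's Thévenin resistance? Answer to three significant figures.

R_th ≤ 1.26 kΩ

Loading drop = R_th/(R_th + R_L) ≤ 0.0560, so R_th ≤ R_L · ε/(1−ε) = 21.2 kΩ × 0.0560/0.9440 = 1.26 kΩ.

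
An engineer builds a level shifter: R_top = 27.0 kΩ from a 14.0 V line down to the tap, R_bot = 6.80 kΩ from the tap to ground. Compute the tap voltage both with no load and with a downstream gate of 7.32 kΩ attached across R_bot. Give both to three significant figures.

Unloaded: 2.82 V; loaded: 1.62 V

Open-circuit: V = 14.0 × 6.80/(27.0 + 6.80) = 2.82 V.
With the load, R_bot becomes R_bot‖R_L = 3.525 kΩ, so V = 14.0 × 3.525/30.53 = 1.62 V.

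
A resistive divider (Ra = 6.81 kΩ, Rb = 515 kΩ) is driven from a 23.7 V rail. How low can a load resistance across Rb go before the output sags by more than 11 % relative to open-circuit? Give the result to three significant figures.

R_L(min) ≈ 54.4 kΩ

Output resistance R_th = Ra‖Rb = (6.81 × 515)/521.8 = 6.721 kΩ.
The fractional drop is R_th/(R_th + R_L); requiring this ≤ 0.110 gives R_L ≥ R_th(1/0.110 − 1) = 6.721 × 8.091 = 54.4 kΩ.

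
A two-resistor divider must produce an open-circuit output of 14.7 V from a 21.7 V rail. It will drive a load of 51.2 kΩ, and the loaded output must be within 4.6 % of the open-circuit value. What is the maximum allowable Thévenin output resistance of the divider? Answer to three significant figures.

Loading drop = R_th/(R_th + R_L) ≤ 0.0460, so R_th ≤ R_L · ε/(1−ε) = 51.2 kΩ × 0.0460/0.9540 = 2.47 kΩ.

R_th ≤ 2.47 kΩ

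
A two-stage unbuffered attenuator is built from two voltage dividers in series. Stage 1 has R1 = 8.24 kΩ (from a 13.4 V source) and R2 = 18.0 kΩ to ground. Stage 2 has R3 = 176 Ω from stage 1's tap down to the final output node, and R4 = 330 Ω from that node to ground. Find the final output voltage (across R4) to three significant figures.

Stage 2 presents R3+R4 = 506.0 Ω as a load on stage 1's tap.
Stage 1's lower leg becomes R2‖(R3+R4) = 492.2 Ω, so V_mid = 13.4 × 492.2/8732 = 0.7553 V.
Stage 2 is itself unloaded: V_out = V_mid × R4/(R3+R4) = 0.7553 × 330/506.0 = 0.493 V.

V_out ≈ 0.493 V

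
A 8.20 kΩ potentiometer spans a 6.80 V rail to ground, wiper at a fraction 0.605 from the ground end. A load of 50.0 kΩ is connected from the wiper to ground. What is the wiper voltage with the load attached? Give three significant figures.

The wiper splits the pot into (1−α)R = 3.239 kΩ above and αR = 4.961 kΩ below.
Lower section ‖ load = 4.513 kΩ.
V_wiper = 6.80 × 4.513/(3.239 + 4.513) = 3.96 V.

V ≈ 3.96 V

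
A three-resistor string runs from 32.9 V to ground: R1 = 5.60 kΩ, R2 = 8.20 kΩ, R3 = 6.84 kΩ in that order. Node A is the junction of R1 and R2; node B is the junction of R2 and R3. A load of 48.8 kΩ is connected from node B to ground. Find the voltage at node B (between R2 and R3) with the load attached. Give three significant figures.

At node B, R3 is in parallel with the load: R3‖R_L = 5.999 kΩ.
Below node A the resistance is R2 + (R3‖R_L) = 14.20 kΩ, so V_A = 32.9 × 14.20/19.80 = 23.59 V.
Then V_B = V_A × (R3‖R_L)/(R2 + R3‖R_L) = 23.59 × 5.999/14.20 = 9.97 V.

V ≈ 9.97 V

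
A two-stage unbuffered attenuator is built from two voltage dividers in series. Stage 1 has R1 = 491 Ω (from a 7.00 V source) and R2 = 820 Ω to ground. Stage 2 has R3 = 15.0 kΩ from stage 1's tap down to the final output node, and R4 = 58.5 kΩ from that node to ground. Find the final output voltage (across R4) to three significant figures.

Stage 2 presents R3+R4 = 73500 Ω as a load on stage 1's tap.
Stage 1's lower leg becomes R2‖(R3+R4) = 811.0 Ω, so V_mid = 7.00 × 811.0/1302 = 4.360 V.
Stage 2 is itself unloaded: V_out = V_mid × R4/(R3+R4) = 4.360 × 58500/73500 = 3.47 V.

V_out ≈ 3.47 V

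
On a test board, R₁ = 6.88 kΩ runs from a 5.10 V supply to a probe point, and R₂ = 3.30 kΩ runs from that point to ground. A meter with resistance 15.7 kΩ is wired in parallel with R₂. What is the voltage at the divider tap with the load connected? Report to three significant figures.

V_out ≈ 1.45 V

The load sits in parallel with R₂: R₂‖R_L = (3.30 × 15.7) / (3.30 + 15.7) = 2.727 kΩ.
V_out = 5.10 × 2.727 / (6.88 + 2.727) = 5.10 × 2.727/9.607 = 1.45 V.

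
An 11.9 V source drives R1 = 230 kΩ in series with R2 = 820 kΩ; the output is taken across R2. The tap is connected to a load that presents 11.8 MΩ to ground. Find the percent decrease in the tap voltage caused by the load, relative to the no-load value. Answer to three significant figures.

1.50 %

The divider's output (Thévenin) resistance is R1‖R2 = 179.6 kΩ.
Fractional drop under load = R_th/(R_th + R_L) = 179.6 / (179.6 + 11800) = 0.01499.
So the output falls by 1.50 %.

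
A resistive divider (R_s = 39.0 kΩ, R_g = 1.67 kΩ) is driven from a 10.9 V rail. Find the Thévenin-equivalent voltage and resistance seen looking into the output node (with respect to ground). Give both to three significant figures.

V_th = 0.448 V, R_th = 1.60 kΩ

V_th is the open-circuit tap voltage: 10.9 × 1.67/(39.0 + 1.67) = 0.448 V.
With the supply zeroed, R_s and R_g appear in parallel from the tap: R_th = R_s‖R_g = (39.0 × 1.67)/40.67 = 1.60 kΩ.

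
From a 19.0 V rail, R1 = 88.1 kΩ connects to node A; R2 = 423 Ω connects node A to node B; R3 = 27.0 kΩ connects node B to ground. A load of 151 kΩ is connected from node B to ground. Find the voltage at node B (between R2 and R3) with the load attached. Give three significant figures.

V ≈ 3.91 V

At node B, R3 is in parallel with the load: R3‖R_L = 22900 Ω.
Below node A the resistance is R2 + (R3‖R_L) = 23330 Ω, so V_A = 19.0 × 23330/111400 = 3.978 V.
Then V_B = V_A × (R3‖R_L)/(R2 + R3‖R_L) = 3.978 × 22900/23330 = 3.91 V.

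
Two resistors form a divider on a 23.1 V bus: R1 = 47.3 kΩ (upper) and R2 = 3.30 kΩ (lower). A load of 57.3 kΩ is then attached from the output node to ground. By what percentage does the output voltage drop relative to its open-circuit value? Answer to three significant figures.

The divider's output (Thévenin) resistance is R1‖R2 = 3.085 kΩ.
Fractional drop under load = R_th/(R_th + R_L) = 3.085 / (3.085 + 57.3) = 0.05109.
So the output falls by 5.11 %.

5.11 %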